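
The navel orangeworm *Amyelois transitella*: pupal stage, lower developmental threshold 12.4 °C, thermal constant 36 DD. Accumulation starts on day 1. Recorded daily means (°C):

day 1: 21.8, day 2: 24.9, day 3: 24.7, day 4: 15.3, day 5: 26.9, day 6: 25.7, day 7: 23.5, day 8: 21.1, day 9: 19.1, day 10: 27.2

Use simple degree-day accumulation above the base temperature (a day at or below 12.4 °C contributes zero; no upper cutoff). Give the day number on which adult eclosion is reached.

day 4

Daily DD above 12.4 °C: 9.4, 12.5, 12.3, 2.9, 14.5, 13.3, 11.1, 8.7, 6.7, 14.8.
Cumulative: 9.4, 21.9, 34.2, 37.1, 51.6, 64.9, 76.0, 84.7, 91.4, 106.2.
The total first reaches 36 DD on day 4.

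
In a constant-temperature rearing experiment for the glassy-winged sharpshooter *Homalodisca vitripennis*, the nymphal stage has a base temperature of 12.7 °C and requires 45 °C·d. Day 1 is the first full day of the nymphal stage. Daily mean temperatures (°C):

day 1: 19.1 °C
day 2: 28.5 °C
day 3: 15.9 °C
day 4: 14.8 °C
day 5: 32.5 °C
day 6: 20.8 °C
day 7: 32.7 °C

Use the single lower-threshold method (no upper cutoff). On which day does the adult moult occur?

day 5

Daily DD above 12.7 °C: 6.4, 15.8, 3.2, 2.1, 19.8, 8.1, 20.0.
Cumulative: 6.4, 22.2, 25.4, 27.5, 47.3, 55.4, 75.4.
The total first reaches 45 DD on day 5.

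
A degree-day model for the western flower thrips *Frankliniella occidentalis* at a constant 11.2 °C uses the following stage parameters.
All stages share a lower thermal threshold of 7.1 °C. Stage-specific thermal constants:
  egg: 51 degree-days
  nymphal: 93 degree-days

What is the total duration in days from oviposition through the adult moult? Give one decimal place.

35.1 days

Daily accumulation at 11.2 °C = 11.2 − 7.1 = 4.1 DD/day.
Total K = 51 + 93 = 144 DD.
Total duration = 144 / 4.1 = 35.122 ≈ 35.1 days.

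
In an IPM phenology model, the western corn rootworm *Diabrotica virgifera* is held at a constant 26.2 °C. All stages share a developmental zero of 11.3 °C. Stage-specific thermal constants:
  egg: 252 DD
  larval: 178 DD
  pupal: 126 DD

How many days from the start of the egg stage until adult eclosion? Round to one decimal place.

37.3 days

Daily accumulation at 26.2 °C = 26.2 − 11.3 = 14.9 DD/day.
Total K = 252 + 178 + 126 = 556 DD.
Total duration = 556 / 14.9 = 37.315 ≈ 37.3 days.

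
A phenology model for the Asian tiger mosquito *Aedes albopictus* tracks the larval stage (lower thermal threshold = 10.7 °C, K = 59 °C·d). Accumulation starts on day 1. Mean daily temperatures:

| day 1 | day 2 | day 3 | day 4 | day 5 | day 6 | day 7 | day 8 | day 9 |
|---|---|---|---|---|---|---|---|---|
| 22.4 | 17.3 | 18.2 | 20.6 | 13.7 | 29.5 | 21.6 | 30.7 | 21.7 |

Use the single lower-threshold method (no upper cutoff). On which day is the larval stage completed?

Daily DD above 10.7 °C: 11.7, 6.6, 7.5, 9.9, 3.0, 18.8, 10.9, 20.0, 11.0.
Cumulative: 11.7, 18.3, 25.8, 35.7, 38.7, 57.5, 68.4, 88.4, 99.4.
The total first reaches 59 DD on day 7.

day 7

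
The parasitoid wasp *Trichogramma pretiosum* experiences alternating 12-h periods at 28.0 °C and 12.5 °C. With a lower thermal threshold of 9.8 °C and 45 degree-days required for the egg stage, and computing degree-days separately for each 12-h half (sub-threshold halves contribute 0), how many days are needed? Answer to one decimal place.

Day half: max(0, 28.0 − 9.8) × 0.5 = 18.2 × 0.5 = 9.10 DD.
Night half: max(0, 12.5 − 9.8) × 0.5 = 2.7 × 0.5 = 1.35 DD.
Per 24 h: 10.45 DD/day.
Duration = 45 / 10.45 = 4.306 ≈ 4.3 days.

4.3 days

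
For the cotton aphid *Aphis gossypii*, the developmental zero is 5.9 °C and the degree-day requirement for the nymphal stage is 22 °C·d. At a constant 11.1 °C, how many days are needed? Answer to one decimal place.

Daily accumulation = 11.1 − 5.9 = 5.2 DD/day.
Duration = 22 / 5.2 = 4.231 ≈ 4.2 days.

4.2 days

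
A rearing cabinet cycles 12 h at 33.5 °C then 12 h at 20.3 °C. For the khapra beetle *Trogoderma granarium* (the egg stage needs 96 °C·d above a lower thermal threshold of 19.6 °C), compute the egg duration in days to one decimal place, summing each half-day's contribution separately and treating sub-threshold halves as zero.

13.2 days

Day half: max(0, 33.5 − 19.6) × 0.5 = 13.9 × 0.5 = 6.95 DD.
Night half: max(0, 20.3 − 19.6) × 0.5 = 0.7 × 0.5 = 0.35 DD.
Per 24 h: 7.30 DD/day.
Duration = 96 / 7.30 = 13.151 ≈ 13.2 days.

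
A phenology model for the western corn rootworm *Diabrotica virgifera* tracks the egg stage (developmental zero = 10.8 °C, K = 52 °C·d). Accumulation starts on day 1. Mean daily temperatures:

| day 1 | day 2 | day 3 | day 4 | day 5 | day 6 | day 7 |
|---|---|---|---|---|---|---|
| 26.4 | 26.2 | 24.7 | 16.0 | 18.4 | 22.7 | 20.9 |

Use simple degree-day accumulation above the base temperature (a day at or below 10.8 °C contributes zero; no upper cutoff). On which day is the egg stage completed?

day 5

Daily DD above 10.8 °C: 15.6, 15.4, 13.9, 5.2, 7.6, 11.9, 10.1.
Cumulative: 15.6, 31.0, 44.9, 50.1, 57.7, 69.6, 79.7.
The total first reaches 52 DD on day 5.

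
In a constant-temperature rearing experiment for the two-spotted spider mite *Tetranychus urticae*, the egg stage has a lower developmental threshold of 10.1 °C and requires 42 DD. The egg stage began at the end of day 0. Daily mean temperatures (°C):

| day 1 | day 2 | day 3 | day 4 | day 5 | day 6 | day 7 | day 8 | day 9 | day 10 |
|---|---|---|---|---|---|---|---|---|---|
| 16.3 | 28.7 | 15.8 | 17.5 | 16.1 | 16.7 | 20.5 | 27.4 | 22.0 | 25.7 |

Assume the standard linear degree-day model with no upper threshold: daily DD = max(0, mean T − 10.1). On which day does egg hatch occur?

Daily DD above 10.1 °C: 6.2, 18.6, 5.7, 7.4, 6.0, 6.6, 10.4, 17.3, 11.9, 15.6.
Cumulative: 6.2, 24.8, 30.5, 37.9, 43.9, 50.5, 60.9, 78.2, 90.1, 105.7.
The total first reaches 42 DD on day 5.

day 5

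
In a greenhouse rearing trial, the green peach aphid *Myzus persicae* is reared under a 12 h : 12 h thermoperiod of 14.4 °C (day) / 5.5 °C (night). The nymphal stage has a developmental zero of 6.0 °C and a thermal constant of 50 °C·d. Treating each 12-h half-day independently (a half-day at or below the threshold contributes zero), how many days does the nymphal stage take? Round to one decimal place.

11.9 days

Day half: max(0, 14.4 − 6.0) × 0.5 = 8.4 × 0.5 = 4.20 DD.
Night half: max(0, 5.5 − 6.0) × 0.5 = 0.0 × 0.5 = 0.00 DD.
Per 24 h: 4.20 DD/day.
Duration = 50 / 4.20 = 11.905 ≈ 11.9 days.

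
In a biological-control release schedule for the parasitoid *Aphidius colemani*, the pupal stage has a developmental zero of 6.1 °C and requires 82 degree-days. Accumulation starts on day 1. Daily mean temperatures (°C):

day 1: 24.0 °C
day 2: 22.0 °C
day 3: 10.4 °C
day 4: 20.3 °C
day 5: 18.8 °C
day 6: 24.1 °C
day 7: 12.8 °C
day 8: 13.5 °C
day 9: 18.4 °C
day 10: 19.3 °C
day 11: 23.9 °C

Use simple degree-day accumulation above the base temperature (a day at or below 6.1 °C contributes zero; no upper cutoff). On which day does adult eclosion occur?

day 6

Daily DD above 6.1 °C: 17.9, 15.9, 4.3, 14.2, 12.7, 18.0, 6.7, 7.4, 12.3, 13.2, 17.8.
Cumulative: 17.9, 33.8, 38.1, 52.3, 65.0, 83.0, 89.7, 97.1, 109.4, 122.6, 140.4.
The total first reaches 82 DD on day 6.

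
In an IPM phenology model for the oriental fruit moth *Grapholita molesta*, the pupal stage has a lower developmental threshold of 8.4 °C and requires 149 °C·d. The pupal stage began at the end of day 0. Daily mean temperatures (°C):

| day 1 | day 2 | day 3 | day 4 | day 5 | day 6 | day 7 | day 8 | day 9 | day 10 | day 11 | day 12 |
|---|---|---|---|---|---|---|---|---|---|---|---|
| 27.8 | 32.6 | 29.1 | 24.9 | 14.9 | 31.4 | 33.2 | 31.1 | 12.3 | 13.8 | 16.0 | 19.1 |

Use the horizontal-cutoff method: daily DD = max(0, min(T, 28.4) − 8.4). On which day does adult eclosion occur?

Daily DD above 8.4 °C (capped at 20.0): 19.4, 20.0, 20.0, 16.5, 6.5, 20.0, 20.0, 20.0, 3.9, 5.4, 7.6, 10.7.
Cumulative: 19.4, 39.4, 59.4, 75.9, 82.4, 102.4, 122.4, 142.4, 146.3, 151.7, 159.3, 170.0.
The total first reaches 149 DD on day 10.

day 10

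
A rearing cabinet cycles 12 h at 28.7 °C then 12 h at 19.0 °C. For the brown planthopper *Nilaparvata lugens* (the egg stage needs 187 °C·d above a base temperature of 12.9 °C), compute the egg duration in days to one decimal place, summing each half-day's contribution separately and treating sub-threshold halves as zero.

17.1 days

Day half: max(0, 28.7 − 12.9) × 0.5 = 15.8 × 0.5 = 7.90 DD.
Night half: max(0, 19.0 − 12.9) × 0.5 = 6.1 × 0.5 = 3.05 DD.
Per 24 h: 10.95 DD/day.
Duration = 187 / 10.95 = 17.078 ≈ 17.1 days.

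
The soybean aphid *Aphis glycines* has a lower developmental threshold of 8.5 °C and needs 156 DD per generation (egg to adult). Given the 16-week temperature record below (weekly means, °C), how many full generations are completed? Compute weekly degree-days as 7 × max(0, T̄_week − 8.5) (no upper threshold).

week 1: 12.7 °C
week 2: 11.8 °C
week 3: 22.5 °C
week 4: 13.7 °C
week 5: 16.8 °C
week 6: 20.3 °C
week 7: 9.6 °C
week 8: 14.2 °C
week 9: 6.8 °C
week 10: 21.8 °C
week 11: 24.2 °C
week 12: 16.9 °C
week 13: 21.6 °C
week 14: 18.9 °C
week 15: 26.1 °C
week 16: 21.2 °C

Weekly DD (7 × max(0, T̄ − 8.5)): 29.4, 23.1, 98.0, 36.4, 58.1, 82.6, 7.7, 39.9, 0.0, 93.1, 109.9, 58.8, 91.7, 72.8, 123.2, 88.9.
Season total = 1013.6 DD.
Complete generations = ⌊1013.6 / 156⌋ = 6.

6 generations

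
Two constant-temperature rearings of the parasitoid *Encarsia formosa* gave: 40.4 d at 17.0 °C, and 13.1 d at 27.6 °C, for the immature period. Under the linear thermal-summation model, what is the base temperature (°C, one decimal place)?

Equal thermal constants: D₁(T₁ − T_b) = D₂(T₂ − T_b).
40.4·(17.0 − T_b) = 13.1·(27.6 − T_b)
T_b = (40.4·17.0 − 13.1·27.6) / (40.4 − 13.1) = 325.24 / 27.3 = 11.914 °C ≈ 11.9 °C.

11.9 °C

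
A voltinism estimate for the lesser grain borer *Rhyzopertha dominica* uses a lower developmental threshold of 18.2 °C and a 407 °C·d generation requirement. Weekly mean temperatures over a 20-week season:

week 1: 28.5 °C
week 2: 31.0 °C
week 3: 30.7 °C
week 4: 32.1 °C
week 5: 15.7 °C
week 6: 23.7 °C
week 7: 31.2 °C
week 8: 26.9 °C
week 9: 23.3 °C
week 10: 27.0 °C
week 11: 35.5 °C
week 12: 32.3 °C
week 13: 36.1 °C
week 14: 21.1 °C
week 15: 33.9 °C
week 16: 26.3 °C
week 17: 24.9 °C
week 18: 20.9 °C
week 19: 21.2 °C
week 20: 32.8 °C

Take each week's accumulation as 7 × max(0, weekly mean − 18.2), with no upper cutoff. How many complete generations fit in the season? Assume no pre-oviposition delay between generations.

3 generations

Weekly DD (7 × max(0, T̄ − 18.2)): 72.1, 89.6, 87.5, 97.3, 0.0, 38.5, 91.0, 60.9, 35.7, 61.6, 121.1, 98.7, 125.3, 20.3, 109.9, 56.7, 46.9, 18.9, 21.0, 102.2.
Season total = 1355.2 DD.
Complete generations = ⌊1355.2 / 407⌋ = 3.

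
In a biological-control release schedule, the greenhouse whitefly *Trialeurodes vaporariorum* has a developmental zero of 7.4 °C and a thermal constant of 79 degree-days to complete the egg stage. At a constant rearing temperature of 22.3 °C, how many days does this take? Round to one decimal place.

5.3 days

Daily accumulation = 22.3 − 7.4 = 14.9 DD/day.
Duration = 79 / 14.9 = 5.302 ≈ 5.3 days.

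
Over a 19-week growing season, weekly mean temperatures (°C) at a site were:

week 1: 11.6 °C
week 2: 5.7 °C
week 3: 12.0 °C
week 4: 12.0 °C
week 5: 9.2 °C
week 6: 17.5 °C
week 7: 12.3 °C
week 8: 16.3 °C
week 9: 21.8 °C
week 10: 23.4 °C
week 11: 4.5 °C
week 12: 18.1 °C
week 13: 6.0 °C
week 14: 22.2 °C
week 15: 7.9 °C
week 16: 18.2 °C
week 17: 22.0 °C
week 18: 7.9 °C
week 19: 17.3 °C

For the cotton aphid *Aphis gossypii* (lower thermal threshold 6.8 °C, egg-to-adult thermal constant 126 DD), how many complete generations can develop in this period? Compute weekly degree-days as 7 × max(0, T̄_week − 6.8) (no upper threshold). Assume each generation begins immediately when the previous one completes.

Weekly DD (7 × max(0, T̄ − 6.8)): 33.6, 0.0, 36.4, 36.4, 16.8, 74.9, 38.5, 66.5, 105.0, 116.2, 0.0, 79.1, 0.0, 107.8, 7.7, 79.8, 106.4, 7.7, 73.5.
Season total = 986.3 DD.
Complete generations = ⌊986.3 / 126⌋ = 7.

7 generations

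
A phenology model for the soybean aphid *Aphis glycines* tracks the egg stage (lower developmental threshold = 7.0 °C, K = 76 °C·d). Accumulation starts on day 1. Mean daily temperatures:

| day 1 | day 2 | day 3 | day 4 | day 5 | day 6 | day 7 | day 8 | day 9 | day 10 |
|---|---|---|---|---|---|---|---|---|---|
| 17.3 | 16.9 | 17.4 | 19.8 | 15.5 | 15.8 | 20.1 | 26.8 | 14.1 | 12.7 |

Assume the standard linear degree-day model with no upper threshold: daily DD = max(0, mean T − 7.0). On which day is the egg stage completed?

Daily DD above 7.0 °C: 10.3, 9.9, 10.4, 12.8, 8.5, 8.8, 13.1, 19.8, 7.1, 5.7.
Cumulative: 10.3, 20.2, 30.6, 43.4, 51.9, 60.7, 73.8, 93.6, 100.7, 106.4.
The total first reaches 76 DD on day 8.

day 8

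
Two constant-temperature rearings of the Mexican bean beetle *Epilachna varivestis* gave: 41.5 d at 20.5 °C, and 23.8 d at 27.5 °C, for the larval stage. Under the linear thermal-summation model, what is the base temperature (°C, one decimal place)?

Linear rate model ⇒ the product D·(T − T_b) is constant across temperatures.
41.5·(20.5 − T_b) = 23.8·(27.5 − T_b)
T_b = (41.5·20.5 − 23.8·27.5) / (41.5 − 23.8) = 196.25 / 17.7 = 11.088 °C ≈ 11.1 °C.

11.1 °C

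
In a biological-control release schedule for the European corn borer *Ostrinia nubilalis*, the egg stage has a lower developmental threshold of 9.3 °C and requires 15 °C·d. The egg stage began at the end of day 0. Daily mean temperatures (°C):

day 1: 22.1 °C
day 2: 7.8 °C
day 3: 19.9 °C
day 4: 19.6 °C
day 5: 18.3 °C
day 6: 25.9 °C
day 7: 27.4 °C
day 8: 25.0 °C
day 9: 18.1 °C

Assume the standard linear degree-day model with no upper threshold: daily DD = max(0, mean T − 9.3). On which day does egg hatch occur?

day 3

Daily DD above 9.3 °C: 12.8, 0.0, 10.6, 10.3, 9.0, 16.6, 18.1, 15.7, 8.8.
Cumulative: 12.8, 12.8, 23.4, 33.7, 42.7, 59.3, 77.4, 93.1, 101.9.
The total first reaches 15 DD on day 3.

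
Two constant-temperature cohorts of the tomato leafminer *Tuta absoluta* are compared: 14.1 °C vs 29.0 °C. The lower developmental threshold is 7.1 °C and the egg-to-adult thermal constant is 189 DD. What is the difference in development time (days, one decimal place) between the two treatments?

At 14.1 °C: 189 / (14.1 − 7.1) = 189 / 7.0 = 27.000 d.
At 29.0 °C: 189 / (29.0 − 7.1) = 189 / 21.9 = 8.630 d.
Difference = |27.000 − 8.630| = 18.370 ≈ 18.4 days.

18.4 days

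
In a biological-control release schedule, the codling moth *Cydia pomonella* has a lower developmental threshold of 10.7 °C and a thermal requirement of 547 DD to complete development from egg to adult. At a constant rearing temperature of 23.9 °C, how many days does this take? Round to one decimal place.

41.4 days

Daily accumulation = 23.9 − 10.7 = 13.2 DD/day.
Duration = 547 / 13.2 = 41.439 ≈ 41.4 days.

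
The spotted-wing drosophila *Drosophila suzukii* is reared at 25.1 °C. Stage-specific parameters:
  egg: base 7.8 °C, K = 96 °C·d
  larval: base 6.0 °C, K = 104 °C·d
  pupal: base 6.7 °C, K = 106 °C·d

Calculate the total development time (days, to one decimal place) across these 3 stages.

16.8 days

egg: 96 / (25.1 − 7.8) = 96 / 17.3 = 5.549 d.
larval: 104 / (25.1 − 6.0) = 104 / 19.1 = 5.445 d.
pupal: 106 / (25.1 − 6.7) = 106 / 18.4 = 5.761 d.
Sum = 16.755 ≈ 16.8 days.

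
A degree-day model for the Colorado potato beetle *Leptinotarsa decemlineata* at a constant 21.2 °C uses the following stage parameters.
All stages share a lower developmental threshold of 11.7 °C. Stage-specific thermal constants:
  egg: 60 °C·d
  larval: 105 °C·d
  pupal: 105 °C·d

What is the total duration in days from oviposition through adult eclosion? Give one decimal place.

Daily accumulation at 21.2 °C = 21.2 − 11.7 = 9.5 DD/day.
Total K = 60 + 105 + 105 = 270 DD.
Total duration = 270 / 9.5 = 28.421 ≈ 28.4 days.

28.4 days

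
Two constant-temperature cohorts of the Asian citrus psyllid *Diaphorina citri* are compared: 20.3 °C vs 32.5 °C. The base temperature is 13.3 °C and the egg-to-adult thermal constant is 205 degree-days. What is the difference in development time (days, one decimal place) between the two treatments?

18.6 days

At 20.3 °C: 205 / (20.3 − 13.3) = 205 / 7.0 = 29.286 d.
At 32.5 °C: 205 / (32.5 − 13.3) = 205 / 19.2 = 10.677 d.
Difference = |29.286 − 10.677| = 18.609 ≈ 18.6 days.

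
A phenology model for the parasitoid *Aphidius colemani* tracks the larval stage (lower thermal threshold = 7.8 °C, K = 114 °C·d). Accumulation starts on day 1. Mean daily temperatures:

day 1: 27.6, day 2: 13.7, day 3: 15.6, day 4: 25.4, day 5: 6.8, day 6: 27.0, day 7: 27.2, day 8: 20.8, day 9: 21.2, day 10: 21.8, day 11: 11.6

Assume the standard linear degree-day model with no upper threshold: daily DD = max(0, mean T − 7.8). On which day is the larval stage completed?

day 9

Daily DD above 7.8 °C: 19.8, 5.9, 7.8, 17.6, 0.0, 19.2, 19.4, 13.0, 13.4, 14.0, 3.8.
Cumulative: 19.8, 25.7, 33.5, 51.1, 51.1, 70.3, 89.7, 102.7, 116.1, 130.1, 133.9.
The total first reaches 114 DD on day 9.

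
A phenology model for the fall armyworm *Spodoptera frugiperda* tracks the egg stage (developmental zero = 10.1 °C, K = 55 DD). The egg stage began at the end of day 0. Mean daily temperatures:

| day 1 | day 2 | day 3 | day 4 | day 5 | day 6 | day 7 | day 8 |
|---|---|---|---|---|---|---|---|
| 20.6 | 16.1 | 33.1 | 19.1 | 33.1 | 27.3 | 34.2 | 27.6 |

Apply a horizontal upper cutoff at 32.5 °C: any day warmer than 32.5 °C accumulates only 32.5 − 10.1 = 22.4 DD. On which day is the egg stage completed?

day 5

Daily DD above 10.1 °C (capped at 22.4): 10.5, 6.0, 22.4, 9.0, 22.4, 17.2, 22.4, 17.5.
Cumulative: 10.5, 16.5, 38.9, 47.9, 70.3, 87.5, 109.9, 127.4.
The total first reaches 55 DD on day 5.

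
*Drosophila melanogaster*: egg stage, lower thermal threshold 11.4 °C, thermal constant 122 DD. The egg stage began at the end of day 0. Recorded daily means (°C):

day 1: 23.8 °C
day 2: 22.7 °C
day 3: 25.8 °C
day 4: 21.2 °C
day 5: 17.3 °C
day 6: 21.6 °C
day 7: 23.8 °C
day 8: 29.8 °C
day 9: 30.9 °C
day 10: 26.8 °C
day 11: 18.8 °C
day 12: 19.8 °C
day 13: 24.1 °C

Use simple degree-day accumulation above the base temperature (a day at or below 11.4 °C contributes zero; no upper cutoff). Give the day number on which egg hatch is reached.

Daily DD above 11.4 °C: 12.4, 11.3, 14.4, 9.8, 5.9, 10.2, 12.4, 18.4, 19.5, 15.4, 7.4, 8.4, 12.7.
Cumulative: 12.4, 23.7, 38.1, 47.9, 53.8, 64.0, 76.4, 94.8, 114.3, 129.7, 137.1, 145.5, 158.2.
The total first reaches 122 DD on day 10.

day 10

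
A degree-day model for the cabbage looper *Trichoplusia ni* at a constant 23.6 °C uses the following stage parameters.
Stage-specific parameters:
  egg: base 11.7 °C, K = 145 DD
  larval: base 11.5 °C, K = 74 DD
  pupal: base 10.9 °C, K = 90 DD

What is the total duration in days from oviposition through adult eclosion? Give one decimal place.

25.4 days

egg: 145 / (23.6 − 11.7) = 145 / 11.9 = 12.185 d.
larval: 74 / (23.6 − 11.5) = 74 / 12.1 = 6.116 d.
pupal: 90 / (23.6 − 10.9) = 90 / 12.7 = 7.087 d.
Sum = 25.387 ≈ 25.4 days.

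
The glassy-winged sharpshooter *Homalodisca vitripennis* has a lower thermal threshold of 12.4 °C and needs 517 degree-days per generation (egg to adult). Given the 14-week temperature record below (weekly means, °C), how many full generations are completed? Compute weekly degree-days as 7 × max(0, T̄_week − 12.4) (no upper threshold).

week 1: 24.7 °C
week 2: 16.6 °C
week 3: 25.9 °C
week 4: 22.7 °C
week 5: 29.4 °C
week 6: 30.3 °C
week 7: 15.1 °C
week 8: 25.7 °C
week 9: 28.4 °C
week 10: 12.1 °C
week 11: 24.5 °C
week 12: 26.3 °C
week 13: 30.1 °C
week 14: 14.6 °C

2 generations

Weekly DD (7 × max(0, T̄ − 12.4)): 86.1, 29.4, 94.5, 72.1, 119.0, 125.3, 18.9, 93.1, 112.0, 0.0, 84.7, 97.3, 123.9, 15.4.
Season total = 1071.7 DD.
Complete generations = ⌊1071.7 / 517⌋ = 2.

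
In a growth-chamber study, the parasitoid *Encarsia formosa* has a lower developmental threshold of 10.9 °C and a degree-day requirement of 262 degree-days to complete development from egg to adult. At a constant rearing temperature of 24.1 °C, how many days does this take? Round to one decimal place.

19.8 days

Daily accumulation = 24.1 − 10.9 = 13.2 DD/day.
Duration = 262 / 13.2 = 19.848 ≈ 19.8 days.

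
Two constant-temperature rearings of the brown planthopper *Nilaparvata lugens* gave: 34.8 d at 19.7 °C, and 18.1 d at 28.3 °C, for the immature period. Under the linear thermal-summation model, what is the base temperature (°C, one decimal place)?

10.4 °C

Linear rate model ⇒ the product D·(T − T_b) is constant across temperatures.
34.8·(19.7 − T_b) = 18.1·(28.3 − T_b)
T_b = (34.8·19.7 − 18.1·28.3) / (34.8 − 18.1) = 173.33 / 16.7 = 10.379 °C ≈ 10.4 °C.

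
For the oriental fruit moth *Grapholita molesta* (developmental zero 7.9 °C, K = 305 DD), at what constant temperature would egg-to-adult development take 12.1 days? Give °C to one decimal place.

Required daily accumulation = 305 / 12.1 = 25.207 DD/day.
T = T_base + 25.207 = 7.9 + 25.207 = 33.107 ≈ 33.1 °C.

33.1 °C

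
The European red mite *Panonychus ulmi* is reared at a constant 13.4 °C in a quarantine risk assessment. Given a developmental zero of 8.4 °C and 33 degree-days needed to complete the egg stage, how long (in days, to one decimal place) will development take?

6.6 days

Daily accumulation = 13.4 − 8.4 = 5.0 DD/day.
Duration = 33 / 5.0 = 6.600 ≈ 6.6 days.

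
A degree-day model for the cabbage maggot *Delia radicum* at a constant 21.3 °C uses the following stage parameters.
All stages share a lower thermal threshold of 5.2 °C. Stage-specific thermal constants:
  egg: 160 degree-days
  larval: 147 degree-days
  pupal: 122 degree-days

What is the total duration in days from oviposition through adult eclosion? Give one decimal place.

26.6 days

Daily accumulation at 21.3 °C = 21.3 − 5.2 = 16.1 DD/day.
Total K = 160 + 147 + 122 = 429 DD.
Total duration = 429 / 16.1 = 26.646 ≈ 26.6 days.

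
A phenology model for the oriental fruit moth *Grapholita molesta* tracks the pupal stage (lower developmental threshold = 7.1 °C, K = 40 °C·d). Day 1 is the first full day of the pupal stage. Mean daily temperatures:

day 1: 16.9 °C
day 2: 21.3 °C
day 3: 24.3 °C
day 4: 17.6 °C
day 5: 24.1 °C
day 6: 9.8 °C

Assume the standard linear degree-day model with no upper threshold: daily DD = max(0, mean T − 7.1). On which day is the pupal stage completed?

day 3

Daily DD above 7.1 °C: 9.8, 14.2, 17.2, 10.5, 17.0, 2.7.
Cumulative: 9.8, 24.0, 41.2, 51.7, 68.7, 71.4.
The total first reaches 40 DD on day 3.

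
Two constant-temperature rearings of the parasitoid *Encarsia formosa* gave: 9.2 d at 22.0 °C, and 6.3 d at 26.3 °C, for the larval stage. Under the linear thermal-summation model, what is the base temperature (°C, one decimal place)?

Under the model K = D·(T − T_b), so D₁·(T₁ − T_b) = D₂·(T₂ − T_b).
9.2·(22.0 − T_b) = 6.3·(26.3 − T_b)
T_b = (9.2·22.0 − 6.3·26.3) / (9.2 − 6.3) = 36.71 / 2.9 = 12.659 °C ≈ 12.7 °C.

12.7 °C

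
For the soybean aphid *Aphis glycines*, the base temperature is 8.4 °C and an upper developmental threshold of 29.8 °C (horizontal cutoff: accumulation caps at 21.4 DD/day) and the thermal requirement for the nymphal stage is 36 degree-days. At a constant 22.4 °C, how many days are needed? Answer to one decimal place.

Daily accumulation = 22.4 − 8.4 = 14.0 DD/day.
Duration = 36 / 14.0 = 2.571 ≈ 2.6 days.

2.6 days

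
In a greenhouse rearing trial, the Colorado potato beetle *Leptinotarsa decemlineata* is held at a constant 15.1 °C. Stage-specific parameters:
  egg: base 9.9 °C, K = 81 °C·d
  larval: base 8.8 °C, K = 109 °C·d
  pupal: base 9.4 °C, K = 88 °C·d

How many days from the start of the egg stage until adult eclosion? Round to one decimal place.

48.3 days

egg: 81 / (15.1 − 9.9) = 81 / 5.2 = 15.577 d.
larval: 109 / (15.1 − 8.8) = 109 / 6.3 = 17.302 d.
pupal: 88 / (15.1 − 9.4) = 88 / 5.7 = 15.439 d.
Sum = 48.317 ≈ 48.3 days.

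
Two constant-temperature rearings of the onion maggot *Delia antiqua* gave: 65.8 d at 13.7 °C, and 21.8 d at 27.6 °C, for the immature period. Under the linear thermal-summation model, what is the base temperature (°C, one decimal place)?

Under the model K = D·(T − T_b), so D₁·(T₁ − T_b) = D₂·(T₂ − T_b).
65.8·(13.7 − T_b) = 21.8·(27.6 − T_b)
T_b = (65.8·13.7 − 21.8·27.6) / (65.8 − 21.8) = 299.78 / 44.0 = 6.813 °C ≈ 6.8 °C.

6.8 °C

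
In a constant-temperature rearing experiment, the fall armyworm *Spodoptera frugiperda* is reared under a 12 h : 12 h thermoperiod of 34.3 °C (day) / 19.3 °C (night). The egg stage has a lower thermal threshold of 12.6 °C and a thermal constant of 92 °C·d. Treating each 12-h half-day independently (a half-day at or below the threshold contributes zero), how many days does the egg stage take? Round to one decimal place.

Day half: max(0, 34.3 − 12.6) × 0.5 = 21.7 × 0.5 = 10.85 DD.
Night half: max(0, 19.3 − 12.6) × 0.5 = 6.7 × 0.5 = 3.35 DD.
Per 24 h: 14.20 DD/day.
Duration = 92 / 14.20 = 6.479 ≈ 6.5 days.

6.5 days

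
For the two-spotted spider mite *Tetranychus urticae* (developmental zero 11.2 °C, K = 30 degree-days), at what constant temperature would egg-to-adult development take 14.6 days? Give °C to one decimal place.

Required daily accumulation = 30 / 14.6 = 2.055 DD/day.
T = T_base + 2.055 = 11.2 + 2.055 = 13.255 ≈ 13.3 °C.

13.3 °C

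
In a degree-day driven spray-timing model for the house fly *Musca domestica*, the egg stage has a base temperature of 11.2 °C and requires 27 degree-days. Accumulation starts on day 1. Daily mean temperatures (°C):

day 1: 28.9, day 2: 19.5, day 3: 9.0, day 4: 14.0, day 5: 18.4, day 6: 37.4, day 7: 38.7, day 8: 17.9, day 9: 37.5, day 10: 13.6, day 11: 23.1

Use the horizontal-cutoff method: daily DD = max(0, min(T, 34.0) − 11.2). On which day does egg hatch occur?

Daily DD above 11.2 °C (capped at 22.8): 17.7, 8.3, 0.0, 2.8, 7.2, 22.8, 22.8, 6.7, 22.8, 2.4, 11.9.
Cumulative: 17.7, 26.0, 26.0, 28.8, 36.0, 58.8, 81.6, 88.3, 111.1, 113.5, 125.4.
The total first reaches 27 DD on day 4.

day 4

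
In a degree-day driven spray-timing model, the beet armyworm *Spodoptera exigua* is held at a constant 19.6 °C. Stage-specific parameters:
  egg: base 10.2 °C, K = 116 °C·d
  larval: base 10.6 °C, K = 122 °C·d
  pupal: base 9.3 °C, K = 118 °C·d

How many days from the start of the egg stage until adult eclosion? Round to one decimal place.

37.4 days

egg: 116 / (19.6 − 10.2) = 116 / 9.4 = 12.340 d.
larval: 122 / (19.6 − 10.6) = 122 / 9.0 = 13.556 d.
pupal: 118 / (19.6 − 9.3) = 118 / 10.3 = 11.456 d.
Sum = 37.352 ≈ 37.4 days.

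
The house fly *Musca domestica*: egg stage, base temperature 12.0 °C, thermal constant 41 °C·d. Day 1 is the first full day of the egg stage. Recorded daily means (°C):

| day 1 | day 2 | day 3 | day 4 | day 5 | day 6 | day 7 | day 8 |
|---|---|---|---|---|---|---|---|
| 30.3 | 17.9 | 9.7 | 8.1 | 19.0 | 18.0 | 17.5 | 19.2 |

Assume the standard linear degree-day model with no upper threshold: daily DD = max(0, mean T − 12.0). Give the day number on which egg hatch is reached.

day 7

Daily DD above 12.0 °C: 18.3, 5.9, 0.0, 0.0, 7.0, 6.0, 5.5, 7.2.
Cumulative: 18.3, 24.2, 24.2, 24.2, 31.2, 37.2, 42.7, 49.9.
The total first reaches 41 DD on day 7.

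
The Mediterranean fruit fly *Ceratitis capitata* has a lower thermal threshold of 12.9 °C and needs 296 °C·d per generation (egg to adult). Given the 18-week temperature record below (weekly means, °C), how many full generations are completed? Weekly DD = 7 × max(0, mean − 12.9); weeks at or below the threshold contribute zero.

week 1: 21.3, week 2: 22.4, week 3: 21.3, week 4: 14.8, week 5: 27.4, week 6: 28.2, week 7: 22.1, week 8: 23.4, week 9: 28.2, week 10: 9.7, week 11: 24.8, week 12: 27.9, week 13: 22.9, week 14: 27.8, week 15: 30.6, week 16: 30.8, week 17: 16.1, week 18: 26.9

Weekly DD (7 × max(0, T̄ − 12.9)): 58.8, 66.5, 58.8, 13.3, 101.5, 107.1, 64.4, 73.5, 107.1, 0.0, 83.3, 105.0, 70.0, 104.3, 123.9, 125.3, 22.4, 98.0.
Season total = 1383.2 DD.
Complete generations = ⌊1383.2 / 296⌋ = 4.

4 generations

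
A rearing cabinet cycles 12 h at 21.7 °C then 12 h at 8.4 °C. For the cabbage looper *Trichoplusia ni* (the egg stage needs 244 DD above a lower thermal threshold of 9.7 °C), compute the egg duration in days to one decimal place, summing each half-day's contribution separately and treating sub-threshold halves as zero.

40.7 days

Day half: max(0, 21.7 − 9.7) × 0.5 = 12.0 × 0.5 = 6.00 DD.
Night half: max(0, 8.4 − 9.7) × 0.5 = 0.0 × 0.5 = 0.00 DD.
Per 24 h: 6.00 DD/day.
Duration = 244 / 6.00 = 40.667 ≈ 40.7 days.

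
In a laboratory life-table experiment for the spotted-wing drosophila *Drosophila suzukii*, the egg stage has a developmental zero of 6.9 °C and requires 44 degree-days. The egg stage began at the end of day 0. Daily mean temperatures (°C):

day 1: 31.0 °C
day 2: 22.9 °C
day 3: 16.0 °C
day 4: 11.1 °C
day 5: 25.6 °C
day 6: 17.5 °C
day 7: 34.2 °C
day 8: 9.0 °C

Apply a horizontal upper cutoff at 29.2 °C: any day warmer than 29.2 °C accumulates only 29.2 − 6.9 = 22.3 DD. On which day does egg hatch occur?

day 3

Daily DD above 6.9 °C (capped at 22.3): 22.3, 16.0, 9.1, 4.2, 18.7, 10.6, 22.3, 2.1.
Cumulative: 22.3, 38.3, 47.4, 51.6, 70.3, 80.9, 103.2, 105.3.
The total first reaches 44 DD on day 3.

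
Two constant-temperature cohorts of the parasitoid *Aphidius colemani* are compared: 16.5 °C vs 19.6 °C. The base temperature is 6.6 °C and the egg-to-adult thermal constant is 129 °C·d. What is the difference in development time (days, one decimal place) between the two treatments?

3.1 days

At 16.5 °C: 129 / (16.5 − 6.6) = 129 / 9.9 = 13.030 d.
At 19.6 °C: 129 / (19.6 − 6.6) = 129 / 13.0 = 9.923 d.
Difference = |13.030 − 9.923| = 3.107 ≈ 3.1 days.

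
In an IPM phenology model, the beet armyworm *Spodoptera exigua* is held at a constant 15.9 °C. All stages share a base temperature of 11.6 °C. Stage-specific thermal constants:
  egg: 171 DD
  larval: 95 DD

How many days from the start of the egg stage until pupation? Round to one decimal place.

61.9 days

Daily accumulation at 15.9 °C = 15.9 − 11.6 = 4.3 DD/day.
Total K = 171 + 95 = 266 DD.
Total duration = 266 / 4.3 = 61.860 ≈ 61.9 days.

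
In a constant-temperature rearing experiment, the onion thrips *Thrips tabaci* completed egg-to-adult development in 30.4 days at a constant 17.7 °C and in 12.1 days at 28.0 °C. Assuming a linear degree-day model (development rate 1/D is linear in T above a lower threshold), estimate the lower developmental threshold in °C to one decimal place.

10.9 °C

Linear rate model ⇒ the product D·(T − T_b) is constant across temperatures.
30.4·(17.7 − T_b) = 12.1·(28.0 − T_b)
T_b = (30.4·17.7 − 12.1·28.0) / (30.4 − 12.1) = 199.28 / 18.3 = 10.890 °C ≈ 10.9 °C.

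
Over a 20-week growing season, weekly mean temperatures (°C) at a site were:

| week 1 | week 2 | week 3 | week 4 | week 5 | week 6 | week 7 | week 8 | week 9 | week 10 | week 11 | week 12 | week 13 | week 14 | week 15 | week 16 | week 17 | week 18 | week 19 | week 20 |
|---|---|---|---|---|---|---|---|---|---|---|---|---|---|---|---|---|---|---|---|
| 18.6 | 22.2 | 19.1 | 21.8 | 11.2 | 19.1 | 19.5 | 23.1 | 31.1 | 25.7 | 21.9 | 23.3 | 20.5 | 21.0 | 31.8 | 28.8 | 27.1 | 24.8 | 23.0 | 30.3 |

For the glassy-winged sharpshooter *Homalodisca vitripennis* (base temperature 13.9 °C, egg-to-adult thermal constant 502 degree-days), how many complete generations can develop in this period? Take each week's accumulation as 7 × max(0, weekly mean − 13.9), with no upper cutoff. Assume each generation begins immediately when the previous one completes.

2 generations

Weekly DD (7 × max(0, T̄ − 13.9)): 32.9, 58.1, 36.4, 55.3, 0.0, 36.4, 39.2, 64.4, 120.4, 82.6, 56.0, 65.8, 46.2, 49.7, 125.3, 104.3, 92.4, 76.3, 63.7, 114.8.
Season total = 1320.2 DD.
Complete generations = ⌊1320.2 / 502⌋ = 2.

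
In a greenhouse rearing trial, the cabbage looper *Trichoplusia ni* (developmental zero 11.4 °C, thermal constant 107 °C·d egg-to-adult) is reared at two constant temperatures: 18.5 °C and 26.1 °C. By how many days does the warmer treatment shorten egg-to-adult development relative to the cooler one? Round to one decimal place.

7.8 days

At 18.5 °C: 107 / (18.5 − 11.4) = 107 / 7.1 = 15.070 d.
At 26.1 °C: 107 / (26.1 − 11.4) = 107 / 14.7 = 7.279 d.
Difference = |15.070 − 7.279| = 7.792 ≈ 7.8 days.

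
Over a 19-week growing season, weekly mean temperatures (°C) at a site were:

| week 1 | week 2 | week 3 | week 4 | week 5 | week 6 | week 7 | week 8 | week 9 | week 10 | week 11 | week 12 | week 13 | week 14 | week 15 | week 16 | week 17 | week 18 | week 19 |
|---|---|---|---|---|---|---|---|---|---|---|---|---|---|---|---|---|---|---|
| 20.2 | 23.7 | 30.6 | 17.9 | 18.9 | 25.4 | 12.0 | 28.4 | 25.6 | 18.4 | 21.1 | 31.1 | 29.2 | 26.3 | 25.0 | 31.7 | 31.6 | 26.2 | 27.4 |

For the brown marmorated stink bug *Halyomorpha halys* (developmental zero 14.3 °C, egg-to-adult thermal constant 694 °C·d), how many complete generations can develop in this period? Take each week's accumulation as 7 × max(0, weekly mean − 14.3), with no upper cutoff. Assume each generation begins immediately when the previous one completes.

Weekly DD (7 × max(0, T̄ − 14.3)): 41.3, 65.8, 114.1, 25.2, 32.2, 77.7, 0.0, 98.7, 79.1, 28.7, 47.6, 117.6, 104.3, 84.0, 74.9, 121.8, 121.1, 83.3, 91.7.
Season total = 1409.1 DD.
Complete generations = ⌊1409.1 / 694⌋ = 2.

2 generations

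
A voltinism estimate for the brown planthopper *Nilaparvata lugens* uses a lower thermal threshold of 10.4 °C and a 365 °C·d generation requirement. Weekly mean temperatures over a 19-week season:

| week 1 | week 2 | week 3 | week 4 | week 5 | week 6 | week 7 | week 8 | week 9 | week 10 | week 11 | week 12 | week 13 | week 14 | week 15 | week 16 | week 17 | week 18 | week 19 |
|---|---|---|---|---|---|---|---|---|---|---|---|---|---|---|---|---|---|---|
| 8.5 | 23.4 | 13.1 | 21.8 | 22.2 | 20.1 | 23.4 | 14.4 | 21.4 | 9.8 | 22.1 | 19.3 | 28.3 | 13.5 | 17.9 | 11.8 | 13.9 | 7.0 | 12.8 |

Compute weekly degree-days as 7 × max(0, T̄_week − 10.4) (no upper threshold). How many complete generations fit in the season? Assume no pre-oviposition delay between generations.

Weekly DD (7 × max(0, T̄ − 10.4)): 0.0, 91.0, 18.9, 79.8, 82.6, 67.9, 91.0, 28.0, 77.0, 0.0, 81.9, 62.3, 125.3, 21.7, 52.5, 9.8, 24.5, 0.0, 16.8.
Season total = 931.0 DD.
Complete generations = ⌊931.0 / 365⌋ = 2.

2 generations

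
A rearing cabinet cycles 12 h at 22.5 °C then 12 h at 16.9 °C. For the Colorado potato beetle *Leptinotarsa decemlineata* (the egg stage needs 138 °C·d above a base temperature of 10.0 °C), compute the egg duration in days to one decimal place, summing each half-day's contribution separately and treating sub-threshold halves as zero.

14.2 days

Day half: max(0, 22.5 − 10.0) × 0.5 = 12.5 × 0.5 = 6.25 DD.
Night half: max(0, 16.9 − 10.0) × 0.5 = 6.9 × 0.5 = 3.45 DD.
Per 24 h: 9.70 DD/day.
Duration = 138 / 9.70 = 14.227 ≈ 14.2 days.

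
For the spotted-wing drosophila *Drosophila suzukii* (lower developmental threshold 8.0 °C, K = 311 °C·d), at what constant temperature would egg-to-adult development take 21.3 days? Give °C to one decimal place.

22.6 °C

Required daily accumulation = 311 / 21.3 = 14.601 DD/day.
T = T_base + 14.601 = 8.0 + 14.601 = 22.601 ≈ 22.6 °C.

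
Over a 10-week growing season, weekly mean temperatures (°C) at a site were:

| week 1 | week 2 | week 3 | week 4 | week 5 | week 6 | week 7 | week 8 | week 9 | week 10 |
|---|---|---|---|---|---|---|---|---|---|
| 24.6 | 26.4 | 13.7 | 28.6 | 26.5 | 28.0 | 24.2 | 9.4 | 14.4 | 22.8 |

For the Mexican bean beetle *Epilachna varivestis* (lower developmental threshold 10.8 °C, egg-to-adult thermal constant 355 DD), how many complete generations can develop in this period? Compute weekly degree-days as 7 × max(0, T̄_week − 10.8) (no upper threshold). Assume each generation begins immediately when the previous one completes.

Weekly DD (7 × max(0, T̄ − 10.8)): 96.6, 109.2, 20.3, 124.6, 109.9, 120.4, 93.8, 0.0, 25.2, 84.0.
Season total = 784.0 DD.
Complete generations = ⌊784.0 / 355⌋ = 2.

2 generations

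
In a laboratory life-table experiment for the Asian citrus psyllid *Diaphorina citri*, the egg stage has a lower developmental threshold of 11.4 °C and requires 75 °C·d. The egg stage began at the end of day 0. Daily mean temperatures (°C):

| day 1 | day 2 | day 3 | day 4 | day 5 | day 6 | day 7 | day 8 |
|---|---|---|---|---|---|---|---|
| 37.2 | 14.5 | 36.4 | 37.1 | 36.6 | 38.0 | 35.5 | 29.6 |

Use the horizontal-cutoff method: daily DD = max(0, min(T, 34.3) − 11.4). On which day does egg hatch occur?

day 5

Daily DD above 11.4 °C (capped at 22.9): 22.9, 3.1, 22.9, 22.9, 22.9, 22.9, 22.9, 18.2.
Cumulative: 22.9, 26.0, 48.9, 71.8, 94.7, 117.6, 140.5, 158.7.
The total first reaches 75 DD on day 5.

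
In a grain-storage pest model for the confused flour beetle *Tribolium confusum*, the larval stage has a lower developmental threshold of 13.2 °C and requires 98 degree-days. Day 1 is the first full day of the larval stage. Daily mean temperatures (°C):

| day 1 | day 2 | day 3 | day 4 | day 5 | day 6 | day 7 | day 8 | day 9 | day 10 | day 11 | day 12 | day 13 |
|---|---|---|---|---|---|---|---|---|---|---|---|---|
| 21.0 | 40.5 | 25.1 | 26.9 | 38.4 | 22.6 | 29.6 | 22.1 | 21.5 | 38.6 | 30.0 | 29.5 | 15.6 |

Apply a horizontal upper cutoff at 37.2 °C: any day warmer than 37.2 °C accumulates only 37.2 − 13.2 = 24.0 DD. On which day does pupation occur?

day 7

Daily DD above 13.2 °C (capped at 24.0): 7.8, 24.0, 11.9, 13.7, 24.0, 9.4, 16.4, 8.9, 8.3, 24.0, 16.8, 16.3, 2.4.
Cumulative: 7.8, 31.8, 43.7, 57.4, 81.4, 90.8, 107.2, 116.1, 124.4, 148.4, 165.2, 181.5, 183.9.
The total first reaches 98 DD on day 7.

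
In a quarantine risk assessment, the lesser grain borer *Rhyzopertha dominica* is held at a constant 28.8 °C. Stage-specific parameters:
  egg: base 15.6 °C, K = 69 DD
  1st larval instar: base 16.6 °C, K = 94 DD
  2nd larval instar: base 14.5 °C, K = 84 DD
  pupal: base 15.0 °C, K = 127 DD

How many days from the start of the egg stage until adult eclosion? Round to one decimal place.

28.0 days

egg: 69 / (28.8 − 15.6) = 69 / 13.2 = 5.227 d.
1st larval instar: 94 / (28.8 − 16.6) = 94 / 12.2 = 7.705 d.
2nd larval instar: 84 / (28.8 − 14.5) = 84 / 14.3 = 5.874 d.
pupal: 127 / (28.8 − 15.0) = 127 / 13.8 = 9.203 d.
Sum = 28.009 ≈ 28.0 days.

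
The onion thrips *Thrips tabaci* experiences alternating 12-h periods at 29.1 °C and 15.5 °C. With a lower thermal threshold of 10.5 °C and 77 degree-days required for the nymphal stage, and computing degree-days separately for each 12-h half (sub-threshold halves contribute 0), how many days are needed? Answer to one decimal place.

Day half: max(0, 29.1 − 10.5) × 0.5 = 18.6 × 0.5 = 9.30 DD.
Night half: max(0, 15.5 − 10.5) × 0.5 = 5.0 × 0.5 = 2.50 DD.
Per 24 h: 11.80 DD/day.
Duration = 77 / 11.80 = 6.525 ≈ 6.5 days.

6.5 days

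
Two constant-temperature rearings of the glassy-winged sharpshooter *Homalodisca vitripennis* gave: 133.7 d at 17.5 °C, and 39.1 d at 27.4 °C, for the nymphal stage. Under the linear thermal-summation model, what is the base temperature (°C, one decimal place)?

Under the model K = D·(T − T_b), so D₁·(T₁ − T_b) = D₂·(T₂ − T_b).
133.7·(17.5 − T_b) = 39.1·(27.4 − T_b)
T_b = (133.7·17.5 − 39.1·27.4) / (133.7 − 39.1) = 1268.41 / 94.6 = 13.408 °C ≈ 13.4 °C.

13.4 °C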